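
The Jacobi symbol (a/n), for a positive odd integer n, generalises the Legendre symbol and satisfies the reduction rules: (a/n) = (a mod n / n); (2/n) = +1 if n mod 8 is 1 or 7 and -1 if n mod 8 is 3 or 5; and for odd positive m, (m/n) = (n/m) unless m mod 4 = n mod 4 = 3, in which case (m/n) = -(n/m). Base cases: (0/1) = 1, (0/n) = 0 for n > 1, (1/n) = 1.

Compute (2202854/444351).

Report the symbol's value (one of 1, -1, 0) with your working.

(2202854/444351): 2202854 mod 444351 = 425450, so (2202854/444351) = (425450/444351)
factor out 2^1: 425450 = 2^1·212725; with 444351 mod 8 = 7, (2/444351) = +1; sign now +1; continue with (212725/444351)
flip (212725/444351) -> (444351/212725): both odd, 212725 mod 4 = 1, 444351 mod 4 = 3, so the flip contributes +1; sign now +1
(444351/212725): 444351 mod 212725 = 18901, so (444351/212725) = (18901/212725)
flip (18901/212725) -> (212725/18901): both odd, 18901 mod 4 = 1, 212725 mod 4 = 1, so the flip contributes +1; sign now +1
(212725/18901): 212725 mod 18901 = 4814, so (212725/18901) = (4814/18901)
factor out 2^1: 4814 = 2^1·2407; with 18901 mod 8 = 5, (2/18901) = -1; sign now -1; continue with (2407/18901)
flip (2407/18901) -> (18901/2407): both odd, 2407 mod 4 = 3, 18901 mod 4 = 1, so the flip contributes +1; sign now -1
(18901/2407): 18901 mod 2407 = 2052, so (18901/2407) = (2052/2407)
factor out 2^2: 2052 = 2^2·513; with 2407 mod 8 = 7, (2/2407) = +1; sign now -1; continue with (513/2407)
flip (513/2407) -> (2407/513): both odd, 513 mod 4 = 1, 2407 mod 4 = 3, so the flip contributes +1; sign now -1
(2407/513): 2407 mod 513 = 355, so (2407/513) = (355/513)
flip (355/513) -> (513/355): both odd, 355 mod 4 = 3, 513 mod 4 = 1, so the flip contributes +1; sign now -1
(513/355): 513 mod 355 = 158, so (513/355) = (158/355)
factor out 2^1: 158 = 2^1·79; with 355 mod 8 = 3, (2/355) = -1; sign now +1; continue with (79/355)
flip (79/355) -> (355/79): both odd, 79 mod 4 = 3, 355 mod 4 = 3, so the flip contributes -1; sign now -1
(355/79): 355 mod 79 = 39, so (355/79) = (39/79)
flip (39/79) -> (79/39): both odd, 39 mod 4 = 3, 79 mod 4 = 3, so the flip contributes -1; sign now +1
(79/39): 79 mod 39 = 1, so (79/39) = (1/39)
reached (1/39) = 1, so the symbol is +1

1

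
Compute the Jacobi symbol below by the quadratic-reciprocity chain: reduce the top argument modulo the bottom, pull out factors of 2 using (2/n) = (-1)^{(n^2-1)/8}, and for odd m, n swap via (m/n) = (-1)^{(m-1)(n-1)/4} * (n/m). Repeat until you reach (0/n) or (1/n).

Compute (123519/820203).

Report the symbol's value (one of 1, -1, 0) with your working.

0

reciprocity: (123519/820203) = -1·(820203/123519) since 123519 mod 4 = 3, 820203 mod 4 = 3; sign now -1
(820203/123519) = (79089/123519)   [reduce mod 123519]
reciprocity: (79089/123519) = +1·(123519/79089) since 79089 mod 4 = 1, 123519 mod 4 = 3; sign now -1
(123519/79089) = (44430/79089)   [reduce mod 79089]
44430 = 2^1·22215; (2/79089) = +1 since 79089 mod 8 = 1, so (44430/79089) = (+1)^1·(22215/79089); sign now -1
reciprocity: (22215/79089) = +1·(79089/22215) since 22215 mod 4 = 3, 79089 mod 4 = 1; sign now -1
(79089/22215) = (12444/22215)   [reduce mod 22215]
12444 = 2^2·3111; (2/22215) = +1 since 22215 mod 8 = 7, so (12444/22215) = (+1)^2·(3111/22215); sign now -1
reciprocity: (3111/22215) = -1·(22215/3111) since 3111 mod 4 = 3, 22215 mod 4 = 3; sign now +1
(22215/3111) = (438/3111)   [reduce mod 3111]
438 = 2^1·219; (2/3111) = +1 since 3111 mod 8 = 7, so (438/3111) = (+1)^1·(219/3111); sign now +1
reciprocity: (219/3111) = -1·(3111/219) since 219 mod 4 = 3, 3111 mod 4 = 3; sign now -1
(3111/219) = (45/219)   [reduce mod 219]
reciprocity: (45/219) = +1·(219/45) since 45 mod 4 = 1, 219 mod 4 = 3; sign now -1
(219/45) = (39/45)   [reduce mod 45]
reciprocity: (39/45) = +1·(45/39) since 39 mod 4 = 3, 45 mod 4 = 1; sign now -1
(45/39) = (6/39)   [reduce mod 39]
6 = 2^1·3; (2/39) = +1 since 39 mod 8 = 7, so (6/39) = (+1)^1·(3/39); sign now -1
reciprocity: (3/39) = -1·(39/3) since 3 mod 4 = 3, 39 mod 4 = 3; sign now +1
(39/3) = (0/3)   [reduce mod 3]
(0/3) = 0   [gcd(a, n) > 1]; final value = 0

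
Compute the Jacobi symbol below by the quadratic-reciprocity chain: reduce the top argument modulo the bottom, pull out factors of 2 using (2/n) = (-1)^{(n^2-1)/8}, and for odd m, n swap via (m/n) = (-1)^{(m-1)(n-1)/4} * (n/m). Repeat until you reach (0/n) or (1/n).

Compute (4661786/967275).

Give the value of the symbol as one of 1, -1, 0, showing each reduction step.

(4661786/967275) = (792686/967275)   [reduce mod 967275]
792686 = 2^1·396343; (2/967275) = -1 since 967275 mod 8 = 3, so (792686/967275) = (-1)^1·(396343/967275); sign now -1
reciprocity: (396343/967275) = -1·(967275/396343) since 396343 mod 4 = 3, 967275 mod 4 = 3; sign now +1
(967275/396343) = (174589/396343)   [reduce mod 396343]
reciprocity: (174589/396343) = +1·(396343/174589) since 174589 mod 4 = 1, 396343 mod 4 = 3; sign now +1
(396343/174589) = (47165/174589)   [reduce mod 174589]
reciprocity: (47165/174589) = +1·(174589/47165) since 47165 mod 4 = 1, 174589 mod 4 = 1; sign now +1
(174589/47165) = (33094/47165)   [reduce mod 47165]
33094 = 2^1·16547; (2/47165) = -1 since 47165 mod 8 = 5, so (33094/47165) = (-1)^1·(16547/47165); sign now -1
reciprocity: (16547/47165) = +1·(47165/16547) since 16547 mod 4 = 3, 47165 mod 4 = 1; sign now -1
(47165/16547) = (14071/16547)   [reduce mod 16547]
reciprocity: (14071/16547) = -1·(16547/14071) since 14071 mod 4 = 3, 16547 mod 4 = 3; sign now +1
(16547/14071) = (2476/14071)   [reduce mod 14071]
2476 = 2^2·619; (2/14071) = +1 since 14071 mod 8 = 7, so (2476/14071) = (+1)^2·(619/14071); sign now +1
reciprocity: (619/14071) = -1·(14071/619) since 619 mod 4 = 3, 14071 mod 4 = 3; sign now -1
(14071/619) = (453/619)   [reduce mod 619]
reciprocity: (453/619) = +1·(619/453) since 453 mod 4 = 1, 619 mod 4 = 3; sign now -1
(619/453) = (166/453)   [reduce mod 453]
166 = 2^1·83; (2/453) = -1 since 453 mod 8 = 5, so (166/453) = (-1)^1·(83/453); sign now +1
reciprocity: (83/453) = +1·(453/83) since 83 mod 4 = 3, 453 mod 4 = 1; sign now +1
(453/83) = (38/83)   [reduce mod 83]
38 = 2^1·19; (2/83) = -1 since 83 mod 8 = 3, so (38/83) = (-1)^1·(19/83); sign now -1
reciprocity: (19/83) = -1·(83/19) since 19 mod 4 = 3, 83 mod 4 = 3; sign now +1
(83/19) = (7/19)   [reduce mod 19]
reciprocity: (7/19) = -1·(19/7) since 7 mod 4 = 3, 19 mod 4 = 3; sign now -1
(19/7) = (5/7)   [reduce mod 7]
reciprocity: (5/7) = +1·(7/5) since 5 mod 4 = 1, 7 mod 4 = 3; sign now -1
(7/5) = (2/5)   [reduce mod 5]
2 = 2^1·1; (2/5) = -1 since 5 mod 8 = 5, so (2/5) = (-1)^1·(1/5); sign now +1
(1/5) = 1; final value = sign = +1

1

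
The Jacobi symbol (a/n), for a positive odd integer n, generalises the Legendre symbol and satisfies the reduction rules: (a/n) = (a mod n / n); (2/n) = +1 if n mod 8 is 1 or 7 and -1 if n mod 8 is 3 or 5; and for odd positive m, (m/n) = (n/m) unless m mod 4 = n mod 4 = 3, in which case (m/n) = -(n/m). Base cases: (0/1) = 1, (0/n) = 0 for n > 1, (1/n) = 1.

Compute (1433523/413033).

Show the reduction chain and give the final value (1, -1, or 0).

-1

(1433523/413033): 1433523 mod 413033 = 194424, so (1433523/413033) = (194424/413033)
factor out 2^3: 194424 = 2^3·24303; with 413033 mod 8 = 1, (2/413033) = +1; sign now +1; continue with (24303/413033)
flip (24303/413033) -> (413033/24303): both odd, 24303 mod 4 = 3, 413033 mod 4 = 1, so the flip contributes +1; sign now +1
(413033/24303): 413033 mod 24303 = 24185, so (413033/24303) = (24185/24303)
flip (24185/24303) -> (24303/24185): both odd, 24185 mod 4 = 1, 24303 mod 4 = 3, so the flip contributes +1; sign now +1
(24303/24185): 24303 mod 24185 = 118, so (24303/24185) = (118/24185)
factor out 2^1: 118 = 2^1·59; with 24185 mod 8 = 1, (2/24185) = +1; sign now +1; continue with (59/24185)
flip (59/24185) -> (24185/59): both odd, 59 mod 4 = 3, 24185 mod 4 = 1, so the flip contributes +1; sign now +1
(24185/59): 24185 mod 59 = 54, so (24185/59) = (54/59)
factor out 2^1: 54 = 2^1·27; with 59 mod 8 = 3, (2/59) = -1; sign now -1; continue with (27/59)
flip (27/59) -> (59/27): both odd, 27 mod 4 = 3, 59 mod 4 = 3, so the flip contributes -1; sign now +1
(59/27): 59 mod 27 = 5, so (59/27) = (5/27)
flip (5/27) -> (27/5): both odd, 5 mod 4 = 1, 27 mod 4 = 3, so the flip contributes +1; sign now +1
(27/5): 27 mod 5 = 2, so (27/5) = (2/5)
factor out 2^1: 2 = 2^1·1; with 5 mod 8 = 5, (2/5) = -1; sign now -1; continue with (1/5)
reached (1/5) = 1, so the symbol is -1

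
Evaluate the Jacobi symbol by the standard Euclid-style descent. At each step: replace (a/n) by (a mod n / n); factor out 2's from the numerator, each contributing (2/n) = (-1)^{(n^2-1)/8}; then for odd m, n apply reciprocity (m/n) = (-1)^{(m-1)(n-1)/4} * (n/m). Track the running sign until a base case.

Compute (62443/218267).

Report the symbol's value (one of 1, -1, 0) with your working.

-1

flip (62443/218267) -> (218267/62443): both odd, 62443 mod 4 = 3, 218267 mod 4 = 3, so the flip contributes -1; sign now -1
(218267/62443): 218267 mod 62443 = 30938, so (218267/62443) = (30938/62443)
factor out 2^1: 30938 = 2^1·15469; with 62443 mod 8 = 3, (2/62443) = -1; sign now +1; continue with (15469/62443)
flip (15469/62443) -> (62443/15469): both odd, 15469 mod 4 = 1, 62443 mod 4 = 3, so the flip contributes +1; sign now +1
(62443/15469): 62443 mod 15469 = 567, so (62443/15469) = (567/15469)
flip (567/15469) -> (15469/567): both odd, 567 mod 4 = 3, 15469 mod 4 = 1, so the flip contributes +1; sign now +1
(15469/567): 15469 mod 567 = 160, so (15469/567) = (160/567)
factor out 2^5: 160 = 2^5·5; with 567 mod 8 = 7, (2/567) = +1; sign now +1; continue with (5/567)
flip (5/567) -> (567/5): both odd, 5 mod 4 = 1, 567 mod 4 = 3, so the flip contributes +1; sign now +1
(567/5): 567 mod 5 = 2, so (567/5) = (2/5)
factor out 2^1: 2 = 2^1·1; with 5 mod 8 = 5, (2/5) = -1; sign now -1; continue with (1/5)
reached (1/5) = 1, so the symbol is -1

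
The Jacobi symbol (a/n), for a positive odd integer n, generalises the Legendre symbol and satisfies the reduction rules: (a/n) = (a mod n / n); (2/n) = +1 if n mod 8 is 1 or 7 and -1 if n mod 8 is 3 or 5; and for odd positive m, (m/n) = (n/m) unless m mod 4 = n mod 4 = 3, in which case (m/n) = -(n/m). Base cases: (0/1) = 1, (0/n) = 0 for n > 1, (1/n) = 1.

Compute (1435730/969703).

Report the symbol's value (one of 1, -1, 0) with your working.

-1

(1435730/969703): 1435730 mod 969703 = 466027, so (1435730/969703) = (466027/969703)
flip (466027/969703) -> (969703/466027): both odd, 466027 mod 4 = 3, 969703 mod 4 = 3, so the flip contributes -1; sign now -1
(969703/466027): 969703 mod 466027 = 37649, so (969703/466027) = (37649/466027)
flip (37649/466027) -> (466027/37649): both odd, 37649 mod 4 = 1, 466027 mod 4 = 3, so the flip contributes +1; sign now -1
(466027/37649): 466027 mod 37649 = 14239, so (466027/37649) = (14239/37649)
flip (14239/37649) -> (37649/14239): both odd, 14239 mod 4 = 3, 37649 mod 4 = 1, so the flip contributes +1; sign now -1
(37649/14239): 37649 mod 14239 = 9171, so (37649/14239) = (9171/14239)
flip (9171/14239) -> (14239/9171): both odd, 9171 mod 4 = 3, 14239 mod 4 = 3, so the flip contributes -1; sign now +1
(14239/9171): 14239 mod 9171 = 5068, so (14239/9171) = (5068/9171)
factor out 2^2: 5068 = 2^2·1267; with 9171 mod 8 = 3, (2/9171) = -1; sign now +1; continue with (1267/9171)
flip (1267/9171) -> (9171/1267): both odd, 1267 mod 4 = 3, 9171 mod 4 = 3, so the flip contributes -1; sign now -1
(9171/1267): 9171 mod 1267 = 302, so (9171/1267) = (302/1267)
factor out 2^1: 302 = 2^1·151; with 1267 mod 8 = 3, (2/1267) = -1; sign now +1; continue with (151/1267)
flip (151/1267) -> (1267/151): both odd, 151 mod 4 = 3, 1267 mod 4 = 3, so the flip contributes -1; sign now -1
(1267/151): 1267 mod 151 = 59, so (1267/151) = (59/151)
flip (59/151) -> (151/59): both odd, 59 mod 4 = 3, 151 mod 4 = 3, so the flip contributes -1; sign now +1
(151/59): 151 mod 59 = 33, so (151/59) = (33/59)
flip (33/59) -> (59/33): both odd, 33 mod 4 = 1, 59 mod 4 = 3, so the flip contributes +1; sign now +1
(59/33): 59 mod 33 = 26, so (59/33) = (26/33)
factor out 2^1: 26 = 2^1·13; with 33 mod 8 = 1, (2/33) = +1; sign now +1; continue with (13/33)
flip (13/33) -> (33/13): both odd, 13 mod 4 = 1, 33 mod 4 = 1, so the flip contributes +1; sign now +1
(33/13): 33 mod 13 = 7, so (33/13) = (7/13)
flip (7/13) -> (13/7): both odd, 7 mod 4 = 3, 13 mod 4 = 1, so the flip contributes +1; sign now +1
(13/7): 13 mod 7 = 6, so (13/7) = (6/7)
factor out 2^1: 6 = 2^1·3; with 7 mod 8 = 7, (2/7) = +1; sign now +1; continue with (3/7)
flip (3/7) -> (7/3): both odd, 3 mod 4 = 3, 7 mod 4 = 3, so the flip contributes -1; sign now -1
(7/3): 7 mod 3 = 1, so (7/3) = (1/3)
reached (1/3) = 1, so the symbol is -1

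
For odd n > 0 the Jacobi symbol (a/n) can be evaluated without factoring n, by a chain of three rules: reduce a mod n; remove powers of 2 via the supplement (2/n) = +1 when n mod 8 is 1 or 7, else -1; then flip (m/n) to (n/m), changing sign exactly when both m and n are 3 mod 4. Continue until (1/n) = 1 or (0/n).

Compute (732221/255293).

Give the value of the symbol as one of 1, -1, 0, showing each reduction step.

(732221/255293) = (221635/255293)   [reduce mod 255293]
reciprocity: (221635/255293) = +1·(255293/221635) since 221635 mod 4 = 3, 255293 mod 4 = 1; sign now +1
(255293/221635) = (33658/221635)   [reduce mod 221635]
33658 = 2^1·16829; (2/221635) = -1 since 221635 mod 8 = 3, so (33658/221635) = (-1)^1·(16829/221635); sign now -1
reciprocity: (16829/221635) = +1·(221635/16829) since 16829 mod 4 = 1, 221635 mod 4 = 3; sign now -1
(221635/16829) = (2858/16829)   [reduce mod 16829]
2858 = 2^1·1429; (2/16829) = -1 since 16829 mod 8 = 5, so (2858/16829) = (-1)^1·(1429/16829); sign now +1
reciprocity: (1429/16829) = +1·(16829/1429) since 1429 mod 4 = 1, 16829 mod 4 = 1; sign now +1
(16829/1429) = (1110/1429)   [reduce mod 1429]
1110 = 2^1·555; (2/1429) = -1 since 1429 mod 8 = 5, so (1110/1429) = (-1)^1·(555/1429); sign now -1
reciprocity: (555/1429) = +1·(1429/555) since 555 mod 4 = 3, 1429 mod 4 = 1; sign now -1
(1429/555) = (319/555)   [reduce mod 555]
reciprocity: (319/555) = -1·(555/319) since 319 mod 4 = 3, 555 mod 4 = 3; sign now +1
(555/319) = (236/319)   [reduce mod 319]
236 = 2^2·59; (2/319) = +1 since 319 mod 8 = 7, so (236/319) = (+1)^2·(59/319); sign now +1
reciprocity: (59/319) = -1·(319/59) since 59 mod 4 = 3, 319 mod 4 = 3; sign now -1
(319/59) = (24/59)   [reduce mod 59]
24 = 2^3·3; (2/59) = -1 since 59 mod 8 = 3, so (24/59) = (-1)^3·(3/59); sign now +1
reciprocity: (3/59) = -1·(59/3) since 3 mod 4 = 3, 59 mod 4 = 3; sign now -1
(59/3) = (2/3)   [reduce mod 3]
2 = 2^1·1; (2/3) = -1 since 3 mod 8 = 3, so (2/3) = (-1)^1·(1/3); sign now +1
(1/3) = 1; final value = sign = +1

1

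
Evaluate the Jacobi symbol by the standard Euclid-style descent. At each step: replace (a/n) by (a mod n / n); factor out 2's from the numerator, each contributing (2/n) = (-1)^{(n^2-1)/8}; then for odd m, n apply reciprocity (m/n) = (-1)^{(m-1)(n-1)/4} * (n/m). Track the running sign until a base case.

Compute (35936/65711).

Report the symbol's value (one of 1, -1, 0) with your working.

factor out 2^5: 35936 = 2^5·1123; with 65711 mod 8 = 7, (2/65711) = +1; sign now +1; continue with (1123/65711)
flip (1123/65711) -> (65711/1123): both odd, 1123 mod 4 = 3, 65711 mod 4 = 3, so the flip contributes -1; sign now -1
(65711/1123): 65711 mod 1123 = 577, so (65711/1123) = (577/1123)
flip (577/1123) -> (1123/577): both odd, 577 mod 4 = 1, 1123 mod 4 = 3, so the flip contributes +1; sign now -1
(1123/577): 1123 mod 577 = 546, so (1123/577) = (546/577)
factor out 2^1: 546 = 2^1·273; with 577 mod 8 = 1, (2/577) = +1; sign now -1; continue with (273/577)
flip (273/577) -> (577/273): both odd, 273 mod 4 = 1, 577 mod 4 = 1, so the flip contributes +1; sign now -1
(577/273): 577 mod 273 = 31, so (577/273) = (31/273)
flip (31/273) -> (273/31): both odd, 31 mod 4 = 3, 273 mod 4 = 1, so the flip contributes +1; sign now -1
(273/31): 273 mod 31 = 25, so (273/31) = (25/31)
flip (25/31) -> (31/25): both odd, 25 mod 4 = 1, 31 mod 4 = 3, so the flip contributes +1; sign now -1
(31/25): 31 mod 25 = 6, so (31/25) = (6/25)
factor out 2^1: 6 = 2^1·3; with 25 mod 8 = 1, (2/25) = +1; sign now -1; continue with (3/25)
flip (3/25) -> (25/3): both odd, 3 mod 4 = 3, 25 mod 4 = 1, so the flip contributes +1; sign now -1
(25/3): 25 mod 3 = 1, so (25/3) = (1/3)
reached (1/3) = 1, so the symbol is -1

-1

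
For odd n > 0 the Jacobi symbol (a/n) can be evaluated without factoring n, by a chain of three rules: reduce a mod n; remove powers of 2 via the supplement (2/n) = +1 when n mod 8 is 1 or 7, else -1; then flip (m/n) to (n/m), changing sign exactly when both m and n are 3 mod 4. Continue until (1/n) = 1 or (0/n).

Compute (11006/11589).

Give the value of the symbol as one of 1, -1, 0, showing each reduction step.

1

factor out 2^1: 11006 = 2^1·5503; with 11589 mod 8 = 5, (2/11589) = -1; sign now -1; continue with (5503/11589)
flip (5503/11589) -> (11589/5503): both odd, 5503 mod 4 = 3, 11589 mod 4 = 1, so the flip contributes +1; sign now -1
(11589/5503): 11589 mod 5503 = 583, so (11589/5503) = (583/5503)
flip (583/5503) -> (5503/583): both odd, 583 mod 4 = 3, 5503 mod 4 = 3, so the flip contributes -1; sign now +1
(5503/583): 5503 mod 583 = 256, so (5503/583) = (256/583)
factor out 2^8: 256 = 2^8·1; with 583 mod 8 = 7, (2/583) = +1; sign now +1; continue with (1/583)
reached (1/583) = 1, so the symbol is +1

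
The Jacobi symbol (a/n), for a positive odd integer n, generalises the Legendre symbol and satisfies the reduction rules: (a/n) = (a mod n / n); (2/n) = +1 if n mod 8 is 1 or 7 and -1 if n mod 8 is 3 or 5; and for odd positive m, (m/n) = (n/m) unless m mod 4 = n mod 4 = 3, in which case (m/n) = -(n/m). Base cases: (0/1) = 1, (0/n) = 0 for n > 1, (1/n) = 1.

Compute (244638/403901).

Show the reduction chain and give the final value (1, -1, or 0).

-1

244638 = 2^1·122319; (2/403901) = -1 since 403901 mod 8 = 5, so (244638/403901) = (-1)^1·(122319/403901); sign now -1
reciprocity: (122319/403901) = +1·(403901/122319) since 122319 mod 4 = 3, 403901 mod 4 = 1; sign now -1
(403901/122319) = (36944/122319)   [reduce mod 122319]
36944 = 2^4·2309; (2/122319) = +1 since 122319 mod 8 = 7, so (36944/122319) = (+1)^4·(2309/122319); sign now -1
reciprocity: (2309/122319) = +1·(122319/2309) since 2309 mod 4 = 1, 122319 mod 4 = 3; sign now -1
(122319/2309) = (2251/2309)   [reduce mod 2309]
reciprocity: (2251/2309) = +1·(2309/2251) since 2251 mod 4 = 3, 2309 mod 4 = 1; sign now -1
(2309/2251) = (58/2251)   [reduce mod 2251]
58 = 2^1·29; (2/2251) = -1 since 2251 mod 8 = 3, so (58/2251) = (-1)^1·(29/2251); sign now +1
reciprocity: (29/2251) = +1·(2251/29) since 29 mod 4 = 1, 2251 mod 4 = 3; sign now +1
(2251/29) = (18/29)   [reduce mod 29]
18 = 2^1·9; (2/29) = -1 since 29 mod 8 = 5, so (18/29) = (-1)^1·(9/29); sign now -1
reciprocity: (9/29) = +1·(29/9) since 9 mod 4 = 1, 29 mod 4 = 1; sign now -1
(29/9) = (2/9)   [reduce mod 9]
2 = 2^1·1; (2/9) = +1 since 9 mod 8 = 1, so (2/9) = (+1)^1·(1/9); sign now -1
(1/9) = 1; final value = sign = -1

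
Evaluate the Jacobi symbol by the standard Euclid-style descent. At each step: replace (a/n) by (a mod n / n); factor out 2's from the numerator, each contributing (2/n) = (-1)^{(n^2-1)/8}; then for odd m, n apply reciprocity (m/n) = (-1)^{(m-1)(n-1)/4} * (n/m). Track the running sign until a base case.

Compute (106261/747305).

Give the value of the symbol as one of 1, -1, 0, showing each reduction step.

1

flip (106261/747305) -> (747305/106261): both odd, 106261 mod 4 = 1, 747305 mod 4 = 1, so the flip contributes +1; sign now +1
(747305/106261): 747305 mod 106261 = 3478, so (747305/106261) = (3478/106261)
factor out 2^1: 3478 = 2^1·1739; with 106261 mod 8 = 5, (2/106261) = -1; sign now -1; continue with (1739/106261)
flip (1739/106261) -> (106261/1739): both odd, 1739 mod 4 = 3, 106261 mod 4 = 1, so the flip contributes +1; sign now -1
(106261/1739): 106261 mod 1739 = 182, so (106261/1739) = (182/1739)
factor out 2^1: 182 = 2^1·91; with 1739 mod 8 = 3, (2/1739) = -1; sign now +1; continue with (91/1739)
flip (91/1739) -> (1739/91): both odd, 91 mod 4 = 3, 1739 mod 4 = 3, so the flip contributes -1; sign now -1
(1739/91): 1739 mod 91 = 10, so (1739/91) = (10/91)
factor out 2^1: 10 = 2^1·5; with 91 mod 8 = 3, (2/91) = -1; sign now +1; continue with (5/91)
flip (5/91) -> (91/5): both odd, 5 mod 4 = 1, 91 mod 4 = 3, so the flip contributes +1; sign now +1
(91/5): 91 mod 5 = 1, so (91/5) = (1/5)
reached (1/5) = 1, so the symbol is +1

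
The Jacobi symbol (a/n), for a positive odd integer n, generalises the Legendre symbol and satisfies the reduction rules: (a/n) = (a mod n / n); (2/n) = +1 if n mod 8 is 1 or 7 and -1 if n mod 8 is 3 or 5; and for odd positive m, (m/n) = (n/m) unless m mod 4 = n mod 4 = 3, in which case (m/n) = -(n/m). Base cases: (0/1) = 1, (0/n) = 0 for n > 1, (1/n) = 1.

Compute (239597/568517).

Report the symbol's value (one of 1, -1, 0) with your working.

-1

reciprocity: (239597/568517) = +1·(568517/239597) since 239597 mod 4 = 1, 568517 mod 4 = 1; sign now +1
(568517/239597) = (89323/239597)   [reduce mod 239597]
reciprocity: (89323/239597) = +1·(239597/89323) since 89323 mod 4 = 3, 239597 mod 4 = 1; sign now +1
(239597/89323) = (60951/89323)   [reduce mod 89323]
reciprocity: (60951/89323) = -1·(89323/60951) since 60951 mod 4 = 3, 89323 mod 4 = 3; sign now -1
(89323/60951) = (28372/60951)   [reduce mod 60951]
28372 = 2^2·7093; (2/60951) = +1 since 60951 mod 8 = 7, so (28372/60951) = (+1)^2·(7093/60951); sign now -1
reciprocity: (7093/60951) = +1·(60951/7093) since 7093 mod 4 = 1, 60951 mod 4 = 3; sign now -1
(60951/7093) = (4207/7093)   [reduce mod 7093]
reciprocity: (4207/7093) = +1·(7093/4207) since 4207 mod 4 = 3, 7093 mod 4 = 1; sign now -1
(7093/4207) = (2886/4207)   [reduce mod 4207]
2886 = 2^1·1443; (2/4207) = +1 since 4207 mod 8 = 7, so (2886/4207) = (+1)^1·(1443/4207); sign now -1
reciprocity: (1443/4207) = -1·(4207/1443) since 1443 mod 4 = 3, 4207 mod 4 = 3; sign now +1
(4207/1443) = (1321/1443)   [reduce mod 1443]
reciprocity: (1321/1443) = +1·(1443/1321) since 1321 mod 4 = 1, 1443 mod 4 = 3; sign now +1
(1443/1321) = (122/1321)   [reduce mod 1321]
122 = 2^1·61; (2/1321) = +1 since 1321 mod 8 = 1, so (122/1321) = (+1)^1·(61/1321); sign now +1
reciprocity: (61/1321) = +1·(1321/61) since 61 mod 4 = 1, 1321 mod 4 = 1; sign now +1
(1321/61) = (40/61)   [reduce mod 61]
40 = 2^3·5; (2/61) = -1 since 61 mod 8 = 5, so (40/61) = (-1)^3·(5/61); sign now -1
reciprocity: (5/61) = +1·(61/5) since 5 mod 4 = 1, 61 mod 4 = 1; sign now -1
(61/5) = (1/5)   [reduce mod 5]
(1/5) = 1; final value = sign = -1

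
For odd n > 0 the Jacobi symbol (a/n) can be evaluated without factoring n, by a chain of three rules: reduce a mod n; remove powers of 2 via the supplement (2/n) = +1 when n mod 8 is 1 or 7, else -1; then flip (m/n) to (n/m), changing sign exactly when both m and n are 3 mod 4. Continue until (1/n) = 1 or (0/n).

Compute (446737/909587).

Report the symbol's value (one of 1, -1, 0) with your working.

reciprocity: (446737/909587) = +1·(909587/446737) since 446737 mod 4 = 1, 909587 mod 4 = 3; sign now +1
(909587/446737) = (16113/446737)   [reduce mod 446737]
reciprocity: (16113/446737) = +1·(446737/16113) since 16113 mod 4 = 1, 446737 mod 4 = 1; sign now +1
(446737/16113) = (11686/16113)   [reduce mod 16113]
11686 = 2^1·5843; (2/16113) = +1 since 16113 mod 8 = 1, so (11686/16113) = (+1)^1·(5843/16113); sign now +1
reciprocity: (5843/16113) = +1·(16113/5843) since 5843 mod 4 = 3, 16113 mod 4 = 1; sign now +1
(16113/5843) = (4427/5843)   [reduce mod 5843]
reciprocity: (4427/5843) = -1·(5843/4427) since 4427 mod 4 = 3, 5843 mod 4 = 3; sign now -1
(5843/4427) = (1416/4427)   [reduce mod 4427]
1416 = 2^3·177; (2/4427) = -1 since 4427 mod 8 = 3, so (1416/4427) = (-1)^3·(177/4427); sign now +1
reciprocity: (177/4427) = +1·(4427/177) since 177 mod 4 = 1, 4427 mod 4 = 3; sign now +1
(4427/177) = (2/177)   [reduce mod 177]
2 = 2^1·1; (2/177) = +1 since 177 mod 8 = 1, so (2/177) = (+1)^1·(1/177); sign now +1
(1/177) = 1; final value = sign = +1

1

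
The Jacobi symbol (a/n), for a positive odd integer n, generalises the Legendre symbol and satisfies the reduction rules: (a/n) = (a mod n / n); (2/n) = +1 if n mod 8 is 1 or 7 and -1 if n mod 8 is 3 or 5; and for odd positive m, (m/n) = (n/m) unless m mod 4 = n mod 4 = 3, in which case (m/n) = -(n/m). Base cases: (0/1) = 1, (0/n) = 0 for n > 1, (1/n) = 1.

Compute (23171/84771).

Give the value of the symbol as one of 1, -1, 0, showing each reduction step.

flip (23171/84771) -> (84771/23171): both odd, 23171 mod 4 = 3, 84771 mod 4 = 3, so the flip contributes -1; sign now -1
(84771/23171): 84771 mod 23171 = 15258, so (84771/23171) = (15258/23171)
factor out 2^1: 15258 = 2^1·7629; with 23171 mod 8 = 3, (2/23171) = -1; sign now +1; continue with (7629/23171)
flip (7629/23171) -> (23171/7629): both odd, 7629 mod 4 = 1, 23171 mod 4 = 3, so the flip contributes +1; sign now +1
(23171/7629): 23171 mod 7629 = 284, so (23171/7629) = (284/7629)
factor out 2^2: 284 = 2^2·71; with 7629 mod 8 = 5, (2/7629) = -1; sign now +1; continue with (71/7629)
flip (71/7629) -> (7629/71): both odd, 71 mod 4 = 3, 7629 mod 4 = 1, so the flip contributes +1; sign now +1
(7629/71): 7629 mod 71 = 32, so (7629/71) = (32/71)
factor out 2^5: 32 = 2^5·1; with 71 mod 8 = 7, (2/71) = +1; sign now +1; continue with (1/71)
reached (1/71) = 1, so the symbol is +1

1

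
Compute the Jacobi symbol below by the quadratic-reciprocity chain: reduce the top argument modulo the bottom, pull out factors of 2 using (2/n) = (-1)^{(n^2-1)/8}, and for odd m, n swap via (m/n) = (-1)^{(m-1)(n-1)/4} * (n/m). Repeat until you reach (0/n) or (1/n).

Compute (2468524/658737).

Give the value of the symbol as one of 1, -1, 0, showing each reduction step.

(2468524/658737): 2468524 mod 658737 = 492313, so (2468524/658737) = (492313/658737)
flip (492313/658737) -> (658737/492313): both odd, 492313 mod 4 = 1, 658737 mod 4 = 1, so the flip contributes +1; sign now +1
(658737/492313): 658737 mod 492313 = 166424, so (658737/492313) = (166424/492313)
factor out 2^3: 166424 = 2^3·20803; with 492313 mod 8 = 1, (2/492313) = +1; sign now +1; continue with (20803/492313)
flip (20803/492313) -> (492313/20803): both odd, 20803 mod 4 = 3, 492313 mod 4 = 1, so the flip contributes +1; sign now +1
(492313/20803): 492313 mod 20803 = 13844, so (492313/20803) = (13844/20803)
factor out 2^2: 13844 = 2^2·3461; with 20803 mod 8 = 3, (2/20803) = -1; sign now +1; continue with (3461/20803)
flip (3461/20803) -> (20803/3461): both odd, 3461 mod 4 = 1, 20803 mod 4 = 3, so the flip contributes +1; sign now +1
(20803/3461): 20803 mod 3461 = 37, so (20803/3461) = (37/3461)
flip (37/3461) -> (3461/37): both odd, 37 mod 4 = 1, 3461 mod 4 = 1, so the flip contributes +1; sign now +1
(3461/37): 3461 mod 37 = 20, so (3461/37) = (20/37)
factor out 2^2: 20 = 2^2·5; with 37 mod 8 = 5, (2/37) = -1; sign now +1; continue with (5/37)
flip (5/37) -> (37/5): both odd, 5 mod 4 = 1, 37 mod 4 = 1, so the flip contributes +1; sign now +1
(37/5): 37 mod 5 = 2, so (37/5) = (2/5)
factor out 2^1: 2 = 2^1·1; with 5 mod 8 = 5, (2/5) = -1; sign now -1; continue with (1/5)
reached (1/5) = 1, so the symbol is -1

-1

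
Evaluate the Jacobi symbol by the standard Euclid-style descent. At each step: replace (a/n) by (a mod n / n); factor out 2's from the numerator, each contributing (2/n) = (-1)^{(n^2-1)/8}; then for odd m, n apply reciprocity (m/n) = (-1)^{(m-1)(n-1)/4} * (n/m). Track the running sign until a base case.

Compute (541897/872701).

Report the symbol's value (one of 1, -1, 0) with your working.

flip (541897/872701) -> (872701/541897): both odd, 541897 mod 4 = 1, 872701 mod 4 = 1, so the flip contributes +1; sign now +1
(872701/541897): 872701 mod 541897 = 330804, so (872701/541897) = (330804/541897)
factor out 2^2: 330804 = 2^2·82701; with 541897 mod 8 = 1, (2/541897) = +1; sign now +1; continue with (82701/541897)
flip (82701/541897) -> (541897/82701): both odd, 82701 mod 4 = 1, 541897 mod 4 = 1, so the flip contributes +1; sign now +1
(541897/82701): 541897 mod 82701 = 45691, so (541897/82701) = (45691/82701)
flip (45691/82701) -> (82701/45691): both odd, 45691 mod 4 = 3, 82701 mod 4 = 1, so the flip contributes +1; sign now +1
(82701/45691): 82701 mod 45691 = 37010, so (82701/45691) = (37010/45691)
factor out 2^1: 37010 = 2^1·18505; with 45691 mod 8 = 3, (2/45691) = -1; sign now -1; continue with (18505/45691)
flip (18505/45691) -> (45691/18505): both odd, 18505 mod 4 = 1, 45691 mod 4 = 3, so the flip contributes +1; sign now -1
(45691/18505): 45691 mod 18505 = 8681, so (45691/18505) = (8681/18505)
flip (8681/18505) -> (18505/8681): both odd, 8681 mod 4 = 1, 18505 mod 4 = 1, so the flip contributes +1; sign now -1
(18505/8681): 18505 mod 8681 = 1143, so (18505/8681) = (1143/8681)
flip (1143/8681) -> (8681/1143): both odd, 1143 mod 4 = 3, 8681 mod 4 = 1, so the flip contributes +1; sign now -1
(8681/1143): 8681 mod 1143 = 680, so (8681/1143) = (680/1143)
factor out 2^3: 680 = 2^3·85; with 1143 mod 8 = 7, (2/1143) = +1; sign now -1; continue with (85/1143)
flip (85/1143) -> (1143/85): both odd, 85 mod 4 = 1, 1143 mod 4 = 3, so the flip contributes +1; sign now -1
(1143/85): 1143 mod 85 = 38, so (1143/85) = (38/85)
factor out 2^1: 38 = 2^1·19; with 85 mod 8 = 5, (2/85) = -1; sign now +1; continue with (19/85)
flip (19/85) -> (85/19): both odd, 19 mod 4 = 3, 85 mod 4 = 1, so the flip contributes +1; sign now +1
(85/19): 85 mod 19 = 9, so (85/19) = (9/19)
flip (9/19) -> (19/9): both odd, 9 mod 4 = 1, 19 mod 4 = 3, so the flip contributes +1; sign now +1
(19/9): 19 mod 9 = 1, so (19/9) = (1/9)
reached (1/9) = 1, so the symbol is +1

1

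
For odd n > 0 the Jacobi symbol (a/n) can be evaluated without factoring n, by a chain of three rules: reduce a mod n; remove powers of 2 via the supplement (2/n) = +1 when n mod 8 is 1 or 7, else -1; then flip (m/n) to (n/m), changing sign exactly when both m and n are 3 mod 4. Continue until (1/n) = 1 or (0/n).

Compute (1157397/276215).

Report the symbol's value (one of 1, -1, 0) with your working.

-1

(1157397/276215): 1157397 mod 276215 = 52537, so (1157397/276215) = (52537/276215)
flip (52537/276215) -> (276215/52537): both odd, 52537 mod 4 = 1, 276215 mod 4 = 3, so the flip contributes +1; sign now +1
(276215/52537): 276215 mod 52537 = 13530, so (276215/52537) = (13530/52537)
factor out 2^1: 13530 = 2^1·6765; with 52537 mod 8 = 1, (2/52537) = +1; sign now +1; continue with (6765/52537)
flip (6765/52537) -> (52537/6765): both odd, 6765 mod 4 = 1, 52537 mod 4 = 1, so the flip contributes +1; sign now +1
(52537/6765): 52537 mod 6765 = 5182, so (52537/6765) = (5182/6765)
factor out 2^1: 5182 = 2^1·2591; with 6765 mod 8 = 5, (2/6765) = -1; sign now -1; continue with (2591/6765)
flip (2591/6765) -> (6765/2591): both odd, 2591 mod 4 = 3, 6765 mod 4 = 1, so the flip contributes +1; sign now -1
(6765/2591): 6765 mod 2591 = 1583, so (6765/2591) = (1583/2591)
flip (1583/2591) -> (2591/1583): both odd, 1583 mod 4 = 3, 2591 mod 4 = 3, so the flip contributes -1; sign now +1
(2591/1583): 2591 mod 1583 = 1008, so (2591/1583) = (1008/1583)
factor out 2^4: 1008 = 2^4·63; with 1583 mod 8 = 7, (2/1583) = +1; sign now +1; continue with (63/1583)
flip (63/1583) -> (1583/63): both odd, 63 mod 4 = 3, 1583 mod 4 = 3, so the flip contributes -1; sign now -1
(1583/63): 1583 mod 63 = 8, so (1583/63) = (8/63)
factor out 2^3: 8 = 2^3·1; with 63 mod 8 = 7, (2/63) = +1; sign now -1; continue with (1/63)
reached (1/63) = 1, so the symbol is -1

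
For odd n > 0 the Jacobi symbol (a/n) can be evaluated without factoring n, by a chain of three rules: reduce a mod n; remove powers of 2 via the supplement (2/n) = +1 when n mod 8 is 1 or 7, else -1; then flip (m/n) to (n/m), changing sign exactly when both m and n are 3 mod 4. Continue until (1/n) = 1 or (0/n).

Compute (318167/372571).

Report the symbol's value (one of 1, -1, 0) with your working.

flip (318167/372571) -> (372571/318167): both odd, 318167 mod 4 = 3, 372571 mod 4 = 3, so the flip contributes -1; sign now -1
(372571/318167): 372571 mod 318167 = 54404, so (372571/318167) = (54404/318167)
factor out 2^2: 54404 = 2^2·13601; with 318167 mod 8 = 7, (2/318167) = +1; sign now -1; continue with (13601/318167)
flip (13601/318167) -> (318167/13601): both odd, 13601 mod 4 = 1, 318167 mod 4 = 3, so the flip contributes +1; sign now -1
(318167/13601): 318167 mod 13601 = 5344, so (318167/13601) = (5344/13601)
factor out 2^5: 5344 = 2^5·167; with 13601 mod 8 = 1, (2/13601) = +1; sign now -1; continue with (167/13601)
flip (167/13601) -> (13601/167): both odd, 167 mod 4 = 3, 13601 mod 4 = 1, so the flip contributes +1; sign now -1
(13601/167): 13601 mod 167 = 74, so (13601/167) = (74/167)
factor out 2^1: 74 = 2^1·37; with 167 mod 8 = 7, (2/167) = +1; sign now -1; continue with (37/167)
flip (37/167) -> (167/37): both odd, 37 mod 4 = 1, 167 mod 4 = 3, so the flip contributes +1; sign now -1
(167/37): 167 mod 37 = 19, so (167/37) = (19/37)
flip (19/37) -> (37/19): both odd, 19 mod 4 = 3, 37 mod 4 = 1, so the flip contributes +1; sign now -1
(37/19): 37 mod 19 = 18, so (37/19) = (18/19)
factor out 2^1: 18 = 2^1·9; with 19 mod 8 = 3, (2/19) = -1; sign now +1; continue with (9/19)
flip (9/19) -> (19/9): both odd, 9 mod 4 = 1, 19 mod 4 = 3, so the flip contributes +1; sign now +1
(19/9): 19 mod 9 = 1, so (19/9) = (1/9)
reached (1/9) = 1, so the symbol is +1

1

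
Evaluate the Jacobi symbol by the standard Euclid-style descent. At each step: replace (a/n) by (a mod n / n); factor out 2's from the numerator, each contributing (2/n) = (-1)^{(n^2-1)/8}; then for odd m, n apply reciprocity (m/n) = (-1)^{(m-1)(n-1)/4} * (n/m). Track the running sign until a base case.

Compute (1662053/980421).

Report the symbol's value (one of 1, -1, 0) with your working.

-1

(1662053/980421): 1662053 mod 980421 = 681632, so (1662053/980421) = (681632/980421)
factor out 2^5: 681632 = 2^5·21301; with 980421 mod 8 = 5, (2/980421) = -1; sign now -1; continue with (21301/980421)
flip (21301/980421) -> (980421/21301): both odd, 21301 mod 4 = 1, 980421 mod 4 = 1, so the flip contributes +1; sign now -1
(980421/21301): 980421 mod 21301 = 575, so (980421/21301) = (575/21301)
flip (575/21301) -> (21301/575): both odd, 575 mod 4 = 3, 21301 mod 4 = 1, so the flip contributes +1; sign now -1
(21301/575): 21301 mod 575 = 26, so (21301/575) = (26/575)
factor out 2^1: 26 = 2^1·13; with 575 mod 8 = 7, (2/575) = +1; sign now -1; continue with (13/575)
flip (13/575) -> (575/13): both odd, 13 mod 4 = 1, 575 mod 4 = 3, so the flip contributes +1; sign now -1
(575/13): 575 mod 13 = 3, so (575/13) = (3/13)
flip (3/13) -> (13/3): both odd, 3 mod 4 = 3, 13 mod 4 = 1, so the flip contributes +1; sign now -1
(13/3): 13 mod 3 = 1, so (13/3) = (1/3)
reached (1/3) = 1, so the symbol is -1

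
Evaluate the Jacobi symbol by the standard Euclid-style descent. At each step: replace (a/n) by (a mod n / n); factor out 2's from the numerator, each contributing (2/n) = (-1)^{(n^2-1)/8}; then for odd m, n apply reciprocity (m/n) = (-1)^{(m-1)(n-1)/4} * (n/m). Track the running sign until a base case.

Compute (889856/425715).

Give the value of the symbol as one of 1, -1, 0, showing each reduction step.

-1

(889856/425715) = (38426/425715)   [reduce mod 425715]
38426 = 2^1·19213; (2/425715) = -1 since 425715 mod 8 = 3, so (38426/425715) = (-1)^1·(19213/425715); sign now -1
reciprocity: (19213/425715) = +1·(425715/19213) since 19213 mod 4 = 1, 425715 mod 4 = 3; sign now -1
(425715/19213) = (3029/19213)   [reduce mod 19213]
reciprocity: (3029/19213) = +1·(19213/3029) since 3029 mod 4 = 1, 19213 mod 4 = 1; sign now -1
(19213/3029) = (1039/3029)   [reduce mod 3029]
reciprocity: (1039/3029) = +1·(3029/1039) since 1039 mod 4 = 3, 3029 mod 4 = 1; sign now -1
(3029/1039) = (951/1039)   [reduce mod 1039]
reciprocity: (951/1039) = -1·(1039/951) since 951 mod 4 = 3, 1039 mod 4 = 3; sign now +1
(1039/951) = (88/951)   [reduce mod 951]
88 = 2^3·11; (2/951) = +1 since 951 mod 8 = 7, so (88/951) = (+1)^3·(11/951); sign now +1
reciprocity: (11/951) = -1·(951/11) since 11 mod 4 = 3, 951 mod 4 = 3; sign now -1
(951/11) = (5/11)   [reduce mod 11]
reciprocity: (5/11) = +1·(11/5) since 5 mod 4 = 1, 11 mod 4 = 3; sign now -1
(11/5) = (1/5)   [reduce mod 5]
(1/5) = 1; final value = sign = -1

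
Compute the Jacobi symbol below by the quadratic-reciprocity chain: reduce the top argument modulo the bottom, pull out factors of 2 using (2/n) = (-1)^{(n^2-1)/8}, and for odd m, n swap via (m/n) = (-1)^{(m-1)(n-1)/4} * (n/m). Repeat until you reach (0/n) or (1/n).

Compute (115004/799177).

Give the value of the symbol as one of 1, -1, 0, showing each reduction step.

1

115004 = 2^2·28751; (2/799177) = +1 since 799177 mod 8 = 1, so (115004/799177) = (+1)^2·(28751/799177); sign now +1
reciprocity: (28751/799177) = +1·(799177/28751) since 28751 mod 4 = 3, 799177 mod 4 = 1; sign now +1
(799177/28751) = (22900/28751)   [reduce mod 28751]
22900 = 2^2·5725; (2/28751) = +1 since 28751 mod 8 = 7, so (22900/28751) = (+1)^2·(5725/28751); sign now +1
reciprocity: (5725/28751) = +1·(28751/5725) since 5725 mod 4 = 1, 28751 mod 4 = 3; sign now +1
(28751/5725) = (126/5725)   [reduce mod 5725]
126 = 2^1·63; (2/5725) = -1 since 5725 mod 8 = 5, so (126/5725) = (-1)^1·(63/5725); sign now -1
reciprocity: (63/5725) = +1·(5725/63) since 63 mod 4 = 3, 5725 mod 4 = 1; sign now -1
(5725/63) = (55/63)   [reduce mod 63]
reciprocity: (55/63) = -1·(63/55) since 55 mod 4 = 3, 63 mod 4 = 3; sign now +1
(63/55) = (8/55)   [reduce mod 55]
8 = 2^3·1; (2/55) = +1 since 55 mod 8 = 7, so (8/55) = (+1)^3·(1/55); sign now +1
(1/55) = 1; final value = sign = +1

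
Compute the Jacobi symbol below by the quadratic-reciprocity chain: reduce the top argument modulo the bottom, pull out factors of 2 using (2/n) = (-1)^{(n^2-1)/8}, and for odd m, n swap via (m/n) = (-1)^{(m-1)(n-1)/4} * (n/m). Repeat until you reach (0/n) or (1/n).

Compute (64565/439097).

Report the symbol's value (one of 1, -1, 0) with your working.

reciprocity: (64565/439097) = +1·(439097/64565) since 64565 mod 4 = 1, 439097 mod 4 = 1; sign now +1
(439097/64565) = (51707/64565)   [reduce mod 64565]
reciprocity: (51707/64565) = +1·(64565/51707) since 51707 mod 4 = 3, 64565 mod 4 = 1; sign now +1
(64565/51707) = (12858/51707)   [reduce mod 51707]
12858 = 2^1·6429; (2/51707) = -1 since 51707 mod 8 = 3, so (12858/51707) = (-1)^1·(6429/51707); sign now -1
reciprocity: (6429/51707) = +1·(51707/6429) since 6429 mod 4 = 1, 51707 mod 4 = 3; sign now -1
(51707/6429) = (275/6429)   [reduce mod 6429]
reciprocity: (275/6429) = +1·(6429/275) since 275 mod 4 = 3, 6429 mod 4 = 1; sign now -1
(6429/275) = (104/275)   [reduce mod 275]
104 = 2^3·13; (2/275) = -1 since 275 mod 8 = 3, so (104/275) = (-1)^3·(13/275); sign now +1
reciprocity: (13/275) = +1·(275/13) since 13 mod 4 = 1, 275 mod 4 = 3; sign now +1
(275/13) = (2/13)   [reduce mod 13]
2 = 2^1·1; (2/13) = -1 since 13 mod 8 = 5, so (2/13) = (-1)^1·(1/13); sign now -1
(1/13) = 1; final value = sign = -1

-1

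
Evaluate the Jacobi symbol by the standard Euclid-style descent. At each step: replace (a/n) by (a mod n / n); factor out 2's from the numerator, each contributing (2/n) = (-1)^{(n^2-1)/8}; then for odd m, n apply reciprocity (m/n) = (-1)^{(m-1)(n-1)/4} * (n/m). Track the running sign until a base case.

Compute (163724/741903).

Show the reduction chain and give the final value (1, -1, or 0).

1

163724 = 2^2·40931; (2/741903) = +1 since 741903 mod 8 = 7, so (163724/741903) = (+1)^2·(40931/741903); sign now +1
reciprocity: (40931/741903) = -1·(741903/40931) since 40931 mod 4 = 3, 741903 mod 4 = 3; sign now -1
(741903/40931) = (5145/40931)   [reduce mod 40931]
reciprocity: (5145/40931) = +1·(40931/5145) since 5145 mod 4 = 1, 40931 mod 4 = 3; sign now -1
(40931/5145) = (4916/5145)   [reduce mod 5145]
4916 = 2^2·1229; (2/5145) = +1 since 5145 mod 8 = 1, so (4916/5145) = (+1)^2·(1229/5145); sign now -1
reciprocity: (1229/5145) = +1·(5145/1229) since 1229 mod 4 = 1, 5145 mod 4 = 1; sign now -1
(5145/1229) = (229/1229)   [reduce mod 1229]
reciprocity: (229/1229) = +1·(1229/229) since 229 mod 4 = 1, 1229 mod 4 = 1; sign now -1
(1229/229) = (84/229)   [reduce mod 229]
84 = 2^2·21; (2/229) = -1 since 229 mod 8 = 5, so (84/229) = (-1)^2·(21/229); sign now -1
reciprocity: (21/229) = +1·(229/21) since 21 mod 4 = 1, 229 mod 4 = 1; sign now -1
(229/21) = (19/21)   [reduce mod 21]
reciprocity: (19/21) = +1·(21/19) since 19 mod 4 = 3, 21 mod 4 = 1; sign now -1
(21/19) = (2/19)   [reduce mod 19]
2 = 2^1·1; (2/19) = -1 since 19 mod 8 = 3, so (2/19) = (-1)^1·(1/19); sign now +1
(1/19) = 1; final value = sign = +1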